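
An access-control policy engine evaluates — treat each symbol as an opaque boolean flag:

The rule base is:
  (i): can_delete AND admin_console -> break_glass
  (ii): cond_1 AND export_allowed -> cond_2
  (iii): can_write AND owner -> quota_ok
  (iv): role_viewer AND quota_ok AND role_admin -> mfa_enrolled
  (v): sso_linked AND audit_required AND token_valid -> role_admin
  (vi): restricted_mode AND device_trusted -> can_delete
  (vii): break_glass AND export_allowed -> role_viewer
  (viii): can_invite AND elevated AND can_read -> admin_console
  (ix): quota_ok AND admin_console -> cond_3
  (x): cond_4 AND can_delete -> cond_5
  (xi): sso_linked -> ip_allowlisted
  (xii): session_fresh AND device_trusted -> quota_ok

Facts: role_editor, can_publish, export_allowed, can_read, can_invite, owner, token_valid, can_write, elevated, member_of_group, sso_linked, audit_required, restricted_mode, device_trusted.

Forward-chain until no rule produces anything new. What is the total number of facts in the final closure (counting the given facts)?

[1] (iii) [can_write AND owner -> quota_ok]; (v) [sso_linked AND audit_required AND token_valid -> role_admin]; (vi) [restricted_mode AND device_trusted -> can_delete]; (viii) [can_invite AND elevated AND can_read -> admin_console]; (xi) [sso_linked -> ip_allowlisted]. ⇒ new: quota_ok, role_admin, can_delete, admin_console, ip_allowlisted.
[2] (i) [can_delete AND admin_console -> break_glass]; (ix) [quota_ok AND admin_console -> cond_3]. ⇒ new: break_glass, cond_3.
[3] (vii) [break_glass AND export_allowed -> role_viewer]. ⇒ new: role_viewer.
[4] (iv) [role_viewer AND quota_ok AND role_admin -> mfa_enrolled]. ⇒ new: mfa_enrolled.
Closure: {admin_console, audit_required, break_glass, can_delete, can_invite, can_publish, can_read, can_write, cond_3, device_trusted, elevated, export_allowed, ip_allowlisted, member_of_group, mfa_enrolled, owner, quota_ok, restricted_mode, role_admin, role_editor, role_viewer, sso_linked, token_valid} — 23 facts.

23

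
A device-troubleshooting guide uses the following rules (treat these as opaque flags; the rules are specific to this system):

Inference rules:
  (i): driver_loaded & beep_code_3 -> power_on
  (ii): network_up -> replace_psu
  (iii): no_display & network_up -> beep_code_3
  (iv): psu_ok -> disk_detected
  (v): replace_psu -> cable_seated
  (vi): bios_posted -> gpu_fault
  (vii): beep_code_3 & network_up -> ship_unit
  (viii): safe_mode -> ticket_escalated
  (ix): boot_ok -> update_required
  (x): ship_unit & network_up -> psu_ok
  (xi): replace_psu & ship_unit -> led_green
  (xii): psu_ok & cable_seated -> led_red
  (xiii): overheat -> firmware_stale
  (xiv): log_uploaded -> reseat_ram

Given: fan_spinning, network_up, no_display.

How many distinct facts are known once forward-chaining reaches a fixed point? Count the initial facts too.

Round 1 fires (ii), (iii), giving replace_psu, beep_code_3.
Round 2 fires (v), (vii), giving cable_seated, ship_unit.
Round 3 fires (x), (xi), giving psu_ok, led_green.
Round 4 fires (iv), (xii), giving disk_detected, led_red.
Closure: {beep_code_3, cable_seated, disk_detected, fan_spinning, led_green, led_red, network_up, no_display, psu_ok, replace_psu, ship_unit} — 11 facts.

11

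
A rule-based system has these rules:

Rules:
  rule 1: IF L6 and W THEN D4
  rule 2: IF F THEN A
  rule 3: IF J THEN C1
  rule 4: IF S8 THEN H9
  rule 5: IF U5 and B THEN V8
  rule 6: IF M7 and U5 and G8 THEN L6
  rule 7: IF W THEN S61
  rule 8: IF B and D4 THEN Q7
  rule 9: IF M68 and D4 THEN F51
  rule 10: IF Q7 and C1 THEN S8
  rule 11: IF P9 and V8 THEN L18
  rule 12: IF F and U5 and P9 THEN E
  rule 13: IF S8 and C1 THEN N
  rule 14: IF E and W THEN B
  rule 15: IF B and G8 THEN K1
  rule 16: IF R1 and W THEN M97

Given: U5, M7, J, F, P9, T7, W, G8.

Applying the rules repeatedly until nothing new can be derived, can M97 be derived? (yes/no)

no

Round 1: rule 2 [IF F THEN A]; rule 3 [IF J THEN C1]; rule 6 [IF M7 and U5 and G8 THEN L6]; rule 7 [IF W THEN S61]; rule 12 [IF F and U5 and P9 THEN E]. New: A, C1, L6, S61, E.
Round 2: rule 1 [IF L6 and W THEN D4]; rule 14 [IF E and W THEN B]. New: D4, B.
Round 3: rule 5 [IF U5 and B THEN V8]; rule 8 [IF B and D4 THEN Q7]; rule 15 [IF B and G8 THEN K1]. New: V8, Q7, K1.
Round 4: rule 10 [IF Q7 and C1 THEN S8]; rule 11 [IF P9 and V8 THEN L18]. New: S8, L18.
Round 5: rule 4 [IF S8 THEN H9]; rule 13 [IF S8 and C1 THEN N]. New: H9, N.
Fixed point reached. M97 is concluded only by rule 16; rule 16 needs R1 (never derived).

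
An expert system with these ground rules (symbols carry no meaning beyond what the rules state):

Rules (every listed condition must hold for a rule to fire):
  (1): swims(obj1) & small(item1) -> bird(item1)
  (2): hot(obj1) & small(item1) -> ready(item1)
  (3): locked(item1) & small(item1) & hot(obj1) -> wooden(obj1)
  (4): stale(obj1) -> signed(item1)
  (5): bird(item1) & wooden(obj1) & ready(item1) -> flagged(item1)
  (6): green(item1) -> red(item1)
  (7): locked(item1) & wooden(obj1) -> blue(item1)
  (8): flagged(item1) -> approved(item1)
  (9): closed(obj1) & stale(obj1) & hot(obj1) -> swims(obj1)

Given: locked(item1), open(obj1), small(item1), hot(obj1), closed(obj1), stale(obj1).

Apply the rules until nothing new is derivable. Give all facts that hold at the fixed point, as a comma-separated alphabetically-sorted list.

Round 1: (2) [hot(obj1) & small(item1) -> ready(item1)]; (3) [locked(item1) & small(item1) & hot(obj1) -> wooden(obj1)]; (4) [stale(obj1) -> signed(item1)]; (9) [closed(obj1) & stale(obj1) & hot(obj1) -> swims(obj1)]. New: ready(item1), wooden(obj1), signed(item1), swims(obj1).
Round 2: (1) [swims(obj1) & small(item1) -> bird(item1)]; (7) [locked(item1) & wooden(obj1) -> blue(item1)]. New: bird(item1), blue(item1).
Round 3: (5) [bird(item1) & wooden(obj1) & ready(item1) -> flagged(item1)]. New: flagged(item1).
Round 4: (8) [flagged(item1) -> approved(item1)]. New: approved(item1).

approved(item1), bird(item1), blue(item1), closed(obj1), flagged(item1), hot(obj1), locked(item1), open(obj1), ready(item1), signed(item1), small(item1), stale(obj1), swims(obj1), wooden(obj1)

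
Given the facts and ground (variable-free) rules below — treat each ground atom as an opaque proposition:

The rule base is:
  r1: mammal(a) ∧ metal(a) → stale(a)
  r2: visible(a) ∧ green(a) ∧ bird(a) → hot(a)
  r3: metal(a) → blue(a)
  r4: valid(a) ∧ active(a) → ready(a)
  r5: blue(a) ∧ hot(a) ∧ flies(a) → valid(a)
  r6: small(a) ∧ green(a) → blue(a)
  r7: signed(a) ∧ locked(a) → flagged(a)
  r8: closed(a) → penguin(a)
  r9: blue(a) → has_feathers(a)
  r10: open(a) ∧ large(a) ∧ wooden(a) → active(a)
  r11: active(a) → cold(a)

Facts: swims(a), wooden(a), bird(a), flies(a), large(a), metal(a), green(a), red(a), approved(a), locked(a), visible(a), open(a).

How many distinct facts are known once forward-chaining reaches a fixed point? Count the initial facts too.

Round 1 — r2, r3, r10, derive hot(a), blue(a), active(a).
Round 2 — r5, r9, r11, derive valid(a), has_feathers(a), cold(a).
Round 3 — r4, derive ready(a).
Closure: {active(a), approved(a), bird(a), blue(a), cold(a), flies(a), green(a), has_feathers(a), hot(a), large(a), locked(a), metal(a), open(a), ready(a), red(a), swims(a), valid(a), visible(a), wooden(a)} — 19 facts.

19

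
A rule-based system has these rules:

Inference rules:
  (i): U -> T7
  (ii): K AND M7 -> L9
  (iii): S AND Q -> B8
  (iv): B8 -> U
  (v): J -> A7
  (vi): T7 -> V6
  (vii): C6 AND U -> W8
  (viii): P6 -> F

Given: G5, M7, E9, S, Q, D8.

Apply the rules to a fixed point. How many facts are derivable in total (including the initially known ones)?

10

Round 1 fires (iii), giving B8.
Round 2 fires (iv), giving U.
Round 3 fires (i), giving T7.
Round 4 fires (vi), giving V6.
Closure: {B8, D8, E9, G5, M7, Q, S, T7, U, V6} — 10 facts.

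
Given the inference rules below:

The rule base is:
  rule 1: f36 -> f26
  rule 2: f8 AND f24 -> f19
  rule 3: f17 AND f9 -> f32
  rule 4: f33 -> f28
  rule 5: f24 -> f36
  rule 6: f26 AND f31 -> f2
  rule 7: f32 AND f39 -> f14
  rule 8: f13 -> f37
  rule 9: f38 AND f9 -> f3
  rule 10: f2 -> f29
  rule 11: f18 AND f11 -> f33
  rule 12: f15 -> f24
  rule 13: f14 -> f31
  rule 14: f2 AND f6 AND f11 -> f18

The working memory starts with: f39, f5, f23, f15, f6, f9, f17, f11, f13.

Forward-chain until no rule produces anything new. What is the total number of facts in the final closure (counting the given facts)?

Round 1 fires rule 3, rule 8, rule 12, giving f32, f37, f24.
Round 2 fires rule 5, rule 7, giving f36, f14.
Round 3 fires rule 1, rule 13, giving f26, f31.
Round 4 fires rule 6, giving f2.
Round 5 fires rule 10, rule 14, giving f29, f18.
Round 6 fires rule 11, giving f33.
Round 7 fires rule 4, giving f28.
Closure: {f11, f13, f14, f15, f17, f18, f2, f23, f24, f26, f28, f29, f31, f32, f33, f36, f37, f39, f5, f6, f9} — 21 facts.

21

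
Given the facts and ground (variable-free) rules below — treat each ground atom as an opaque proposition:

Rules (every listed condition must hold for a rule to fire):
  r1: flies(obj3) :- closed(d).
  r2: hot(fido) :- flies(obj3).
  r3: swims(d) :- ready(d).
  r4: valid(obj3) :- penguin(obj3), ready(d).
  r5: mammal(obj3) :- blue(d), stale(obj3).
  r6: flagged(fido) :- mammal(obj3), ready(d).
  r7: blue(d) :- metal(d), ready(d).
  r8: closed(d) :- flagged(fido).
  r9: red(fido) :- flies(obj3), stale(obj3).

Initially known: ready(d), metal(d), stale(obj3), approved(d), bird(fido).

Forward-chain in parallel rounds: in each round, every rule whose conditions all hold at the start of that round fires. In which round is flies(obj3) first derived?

5

Round 1 fires r3, r7, giving swims(d), blue(d).
Round 2 fires r5, giving mammal(obj3).
Round 3 fires r6, giving flagged(fido).
Round 4 fires r8, giving closed(d).
Round 5 fires r1, giving flies(obj3).
flies(obj3) first appears in round 5.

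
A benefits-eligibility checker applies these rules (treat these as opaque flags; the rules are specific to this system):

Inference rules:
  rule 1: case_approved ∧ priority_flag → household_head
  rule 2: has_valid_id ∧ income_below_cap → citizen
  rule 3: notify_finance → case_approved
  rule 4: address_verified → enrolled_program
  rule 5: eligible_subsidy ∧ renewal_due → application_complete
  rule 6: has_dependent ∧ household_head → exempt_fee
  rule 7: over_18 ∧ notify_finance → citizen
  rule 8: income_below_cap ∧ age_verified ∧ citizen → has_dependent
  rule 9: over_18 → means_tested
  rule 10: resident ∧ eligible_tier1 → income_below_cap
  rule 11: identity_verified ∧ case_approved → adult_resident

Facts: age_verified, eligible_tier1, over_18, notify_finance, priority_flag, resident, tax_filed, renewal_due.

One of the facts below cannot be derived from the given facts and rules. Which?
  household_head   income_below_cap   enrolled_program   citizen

[1] rule 3 [notify_finance → case_approved]; rule 7 [over_18 ∧ notify_finance → citizen]; rule 9 [over_18 → means_tested]; rule 10 [resident ∧ eligible_tier1 → income_below_cap]. ⇒ new: case_approved, citizen, means_tested, income_below_cap.
[2] rule 1 [case_approved ∧ priority_flag → household_head]; rule 8 [income_below_cap ∧ age_verified ∧ citizen → has_dependent]. ⇒ new: household_head, has_dependent.
[3] rule 6 [has_dependent ∧ household_head → exempt_fee]. ⇒ new: exempt_fee.
Derived: income_below_cap (round 1), household_head (round 2), citizen (round 1). enrolled_program never appears in any round.

enrolled_program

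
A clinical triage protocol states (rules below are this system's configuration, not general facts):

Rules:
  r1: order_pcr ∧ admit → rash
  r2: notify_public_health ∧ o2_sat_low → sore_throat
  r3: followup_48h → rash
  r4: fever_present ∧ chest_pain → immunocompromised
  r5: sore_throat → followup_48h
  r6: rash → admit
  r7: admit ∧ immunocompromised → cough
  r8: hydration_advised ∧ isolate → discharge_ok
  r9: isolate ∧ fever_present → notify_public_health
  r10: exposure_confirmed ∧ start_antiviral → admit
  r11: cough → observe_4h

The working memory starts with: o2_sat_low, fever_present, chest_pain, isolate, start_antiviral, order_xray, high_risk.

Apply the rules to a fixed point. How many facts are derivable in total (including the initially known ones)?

15

Round 1 fires r4, r9, giving immunocompromised, notify_public_health.
Round 2 fires r2, giving sore_throat.
Round 3 fires r5, giving followup_48h.
Round 4 fires r3, giving rash.
Round 5 fires r6, giving admit.
Round 6 fires r7, giving cough.
Round 7 fires r11, giving observe_4h.
Closure: {admit, chest_pain, cough, fever_present, followup_48h, high_risk, immunocompromised, isolate, notify_public_health, o2_sat_low, observe_4h, order_xray, rash, sore_throat, start_antiviral} — 15 facts.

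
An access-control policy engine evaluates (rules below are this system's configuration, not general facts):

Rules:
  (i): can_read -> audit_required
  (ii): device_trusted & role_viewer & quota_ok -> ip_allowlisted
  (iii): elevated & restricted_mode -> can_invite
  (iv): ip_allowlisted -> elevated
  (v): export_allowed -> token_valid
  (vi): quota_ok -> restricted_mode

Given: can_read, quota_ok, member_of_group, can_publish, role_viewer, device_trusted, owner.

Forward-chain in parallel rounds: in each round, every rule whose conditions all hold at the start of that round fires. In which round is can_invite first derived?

[1] (i) [can_read -> audit_required]; (ii) [device_trusted & role_viewer & quota_ok -> ip_allowlisted]; (vi) [quota_ok -> restricted_mode]. ⇒ new: audit_required, ip_allowlisted, restricted_mode.
[2] (iv) [ip_allowlisted -> elevated]. ⇒ new: elevated.
[3] (iii) [elevated & restricted_mode -> can_invite]. ⇒ new: can_invite.
can_invite first appears in round 3.

3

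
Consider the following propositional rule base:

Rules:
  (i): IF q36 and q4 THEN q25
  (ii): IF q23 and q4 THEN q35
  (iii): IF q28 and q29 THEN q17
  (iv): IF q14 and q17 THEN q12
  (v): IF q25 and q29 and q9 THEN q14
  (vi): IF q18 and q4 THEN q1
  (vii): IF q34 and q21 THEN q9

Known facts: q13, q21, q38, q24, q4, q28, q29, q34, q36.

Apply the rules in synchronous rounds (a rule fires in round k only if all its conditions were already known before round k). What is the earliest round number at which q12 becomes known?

3

Round 1: (i) [IF q36 and q4 THEN q25]; (iii) [IF q28 and q29 THEN q17]; (vii) [IF q34 and q21 THEN q9]. Adds q25, q17, q9.
Round 2: (v) [IF q25 and q29 and q9 THEN q14]. Adds q14.
Round 3: (iv) [IF q14 and q17 THEN q12]. Adds q12.
q12 first appears in round 3.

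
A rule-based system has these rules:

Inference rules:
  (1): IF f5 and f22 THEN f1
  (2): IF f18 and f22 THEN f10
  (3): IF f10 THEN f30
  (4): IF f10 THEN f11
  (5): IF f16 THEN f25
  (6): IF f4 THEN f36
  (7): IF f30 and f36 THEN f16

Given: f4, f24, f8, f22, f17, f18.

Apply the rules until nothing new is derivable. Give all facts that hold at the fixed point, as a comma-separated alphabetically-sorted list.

Round 1 fires (2), (6), giving f10, f36.
Round 2 fires (3), (4), giving f30, f11.
Round 3 fires (7), giving f16.
Round 4 fires (5), giving f25.

f10, f11, f16, f17, f18, f22, f24, f25, f30, f36, f4, f8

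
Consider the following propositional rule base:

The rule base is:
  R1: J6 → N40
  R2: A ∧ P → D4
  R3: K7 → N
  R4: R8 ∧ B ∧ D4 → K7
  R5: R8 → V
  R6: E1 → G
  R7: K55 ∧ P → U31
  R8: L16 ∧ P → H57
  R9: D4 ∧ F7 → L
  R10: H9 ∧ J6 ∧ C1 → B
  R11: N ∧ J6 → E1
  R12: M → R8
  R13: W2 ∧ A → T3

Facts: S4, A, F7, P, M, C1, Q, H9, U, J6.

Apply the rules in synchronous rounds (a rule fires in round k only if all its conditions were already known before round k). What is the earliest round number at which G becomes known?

[1] R1 [J6 → N40]; R2 [A ∧ P → D4]; R10 [H9 ∧ J6 ∧ C1 → B]; R12 [M → R8]. ⇒ new: N40, D4, B, R8.
[2] R4 [R8 ∧ B ∧ D4 → K7]; R5 [R8 → V]; R9 [D4 ∧ F7 → L]. ⇒ new: K7, V, L.
[3] R3 [K7 → N]. ⇒ new: N.
[4] R11 [N ∧ J6 → E1]. ⇒ new: E1.
[5] R6 [E1 → G]. ⇒ new: G.
G first appears in round 5.

5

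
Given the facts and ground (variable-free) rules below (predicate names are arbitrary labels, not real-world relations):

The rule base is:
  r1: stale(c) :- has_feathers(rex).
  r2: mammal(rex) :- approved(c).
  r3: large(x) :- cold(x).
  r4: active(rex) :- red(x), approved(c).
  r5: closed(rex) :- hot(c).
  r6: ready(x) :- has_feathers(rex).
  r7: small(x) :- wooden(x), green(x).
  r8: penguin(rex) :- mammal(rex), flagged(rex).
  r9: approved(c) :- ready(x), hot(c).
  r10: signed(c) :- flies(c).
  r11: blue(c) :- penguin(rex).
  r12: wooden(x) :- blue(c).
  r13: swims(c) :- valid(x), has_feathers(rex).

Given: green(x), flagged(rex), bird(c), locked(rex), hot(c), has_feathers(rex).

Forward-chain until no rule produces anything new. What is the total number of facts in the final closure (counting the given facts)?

15

Round 1: r1 [stale(c) :- has_feathers(rex).]; r5 [closed(rex) :- hot(c).]; r6 [ready(x) :- has_feathers(rex).]. New: stale(c), closed(rex), ready(x).
Round 2: r9 [approved(c) :- ready(x), hot(c).]. New: approved(c).
Round 3: r2 [mammal(rex) :- approved(c).]. New: mammal(rex).
Round 4: r8 [penguin(rex) :- mammal(rex), flagged(rex).]. New: penguin(rex).
Round 5: r11 [blue(c) :- penguin(rex).]. New: blue(c).
Round 6: r12 [wooden(x) :- blue(c).]. New: wooden(x).
Round 7: r7 [small(x) :- wooden(x), green(x).]. New: small(x).
Closure: {approved(c), bird(c), blue(c), closed(rex), flagged(rex), green(x), has_feathers(rex), hot(c), locked(rex), mammal(rex), penguin(rex), ready(x), small(x), stale(c), wooden(x)} — 15 facts.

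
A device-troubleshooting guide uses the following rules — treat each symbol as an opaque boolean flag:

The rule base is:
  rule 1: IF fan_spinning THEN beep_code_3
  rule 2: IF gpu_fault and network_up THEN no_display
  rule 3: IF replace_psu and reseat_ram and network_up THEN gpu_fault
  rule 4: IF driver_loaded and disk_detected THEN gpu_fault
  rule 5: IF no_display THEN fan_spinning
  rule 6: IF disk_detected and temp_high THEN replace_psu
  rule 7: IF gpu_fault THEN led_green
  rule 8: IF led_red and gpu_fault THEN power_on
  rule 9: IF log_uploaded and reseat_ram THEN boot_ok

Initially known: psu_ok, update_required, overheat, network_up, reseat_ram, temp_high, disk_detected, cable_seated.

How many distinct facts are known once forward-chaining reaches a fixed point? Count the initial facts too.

Round 1 — rule 6, derive replace_psu.
Round 2 — rule 3, derive gpu_fault.
Round 3 — rule 2, rule 7, derive no_display, led_green.
Round 4 — rule 5, derive fan_spinning.
Round 5 — rule 1, derive beep_code_3.
Closure: {beep_code_3, cable_seated, disk_detected, fan_spinning, gpu_fault, led_green, network_up, no_display, overheat, psu_ok, replace_psu, reseat_ram, temp_high, update_required} — 14 facts.

14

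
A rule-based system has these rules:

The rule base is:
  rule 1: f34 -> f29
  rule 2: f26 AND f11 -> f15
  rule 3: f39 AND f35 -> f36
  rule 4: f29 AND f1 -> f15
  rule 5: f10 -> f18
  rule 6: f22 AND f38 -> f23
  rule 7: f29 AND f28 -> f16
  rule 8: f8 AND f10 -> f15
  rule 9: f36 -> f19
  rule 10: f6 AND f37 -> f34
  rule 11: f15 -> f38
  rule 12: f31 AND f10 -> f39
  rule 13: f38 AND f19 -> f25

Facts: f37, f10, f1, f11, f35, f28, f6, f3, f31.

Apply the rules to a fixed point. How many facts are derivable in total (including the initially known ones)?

Round 1 fires rule 5, rule 10, rule 12, giving f18, f34, f39.
Round 2 fires rule 1, rule 3, giving f29, f36.
Round 3 fires rule 4, rule 7, rule 9, giving f15, f16, f19.
Round 4 fires rule 11, giving f38.
Round 5 fires rule 13, giving f25.
Closure: {f1, f10, f11, f15, f16, f18, f19, f25, f28, f29, f3, f31, f34, f35, f36, f37, f38, f39, f6} — 19 facts.

19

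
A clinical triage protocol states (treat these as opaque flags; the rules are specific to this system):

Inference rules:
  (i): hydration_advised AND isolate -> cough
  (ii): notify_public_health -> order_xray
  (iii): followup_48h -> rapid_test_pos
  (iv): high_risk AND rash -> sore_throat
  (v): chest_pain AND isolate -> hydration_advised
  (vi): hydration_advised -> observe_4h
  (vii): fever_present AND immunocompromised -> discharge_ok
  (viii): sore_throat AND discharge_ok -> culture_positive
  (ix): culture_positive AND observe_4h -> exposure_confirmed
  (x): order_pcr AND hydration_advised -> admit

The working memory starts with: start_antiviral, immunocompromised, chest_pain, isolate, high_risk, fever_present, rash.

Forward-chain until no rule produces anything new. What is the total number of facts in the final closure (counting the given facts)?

Round 1: (iv) [high_risk AND rash -> sore_throat]; (v) [chest_pain AND isolate -> hydration_advised]; (vii) [fever_present AND immunocompromised -> discharge_ok]. New: sore_throat, hydration_advised, discharge_ok.
Round 2: (i) [hydration_advised AND isolate -> cough]; (vi) [hydration_advised -> observe_4h]; (viii) [sore_throat AND discharge_ok -> culture_positive]. New: cough, observe_4h, culture_positive.
Round 3: (ix) [culture_positive AND observe_4h -> exposure_confirmed]. New: exposure_confirmed.
Closure: {chest_pain, cough, culture_positive, discharge_ok, exposure_confirmed, fever_present, high_risk, hydration_advised, immunocompromised, isolate, observe_4h, rash, sore_throat, start_antiviral} — 14 facts.

14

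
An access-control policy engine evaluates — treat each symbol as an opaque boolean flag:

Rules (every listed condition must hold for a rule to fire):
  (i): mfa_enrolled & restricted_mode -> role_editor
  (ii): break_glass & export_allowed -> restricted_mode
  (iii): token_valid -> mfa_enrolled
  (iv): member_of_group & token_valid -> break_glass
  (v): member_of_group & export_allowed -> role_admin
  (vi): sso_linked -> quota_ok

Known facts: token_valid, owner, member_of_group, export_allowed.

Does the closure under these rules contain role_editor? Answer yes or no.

[1] (iii) [token_valid -> mfa_enrolled]; (iv) [member_of_group & token_valid -> break_glass]; (v) [member_of_group & export_allowed -> role_admin]. ⇒ new: mfa_enrolled, break_glass, role_admin.
[2] (ii) [break_glass & export_allowed -> restricted_mode]. ⇒ new: restricted_mode.
[3] (i) [mfa_enrolled & restricted_mode -> role_editor]. ⇒ new: role_editor.
role_editor appears in round 3, so it is derivable.

yes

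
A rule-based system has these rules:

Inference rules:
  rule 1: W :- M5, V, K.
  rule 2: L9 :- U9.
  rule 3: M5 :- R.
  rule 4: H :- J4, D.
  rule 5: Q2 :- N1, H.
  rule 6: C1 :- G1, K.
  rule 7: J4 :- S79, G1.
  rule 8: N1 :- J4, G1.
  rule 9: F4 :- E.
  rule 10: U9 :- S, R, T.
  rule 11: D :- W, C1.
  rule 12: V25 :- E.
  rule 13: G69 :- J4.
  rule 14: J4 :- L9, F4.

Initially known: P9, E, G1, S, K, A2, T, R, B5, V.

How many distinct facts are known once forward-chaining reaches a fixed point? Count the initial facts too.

Round 1: rule 3 [M5 :- R.]; rule 6 [C1 :- G1, K.]; rule 9 [F4 :- E.]; rule 10 [U9 :- S, R, T.]; rule 12 [V25 :- E.]. New: M5, C1, F4, U9, V25.
Round 2: rule 1 [W :- M5, V, K.]; rule 2 [L9 :- U9.]. New: W, L9.
Round 3: rule 11 [D :- W, C1.]; rule 14 [J4 :- L9, F4.]. New: D, J4.
Round 4: rule 4 [H :- J4, D.]; rule 8 [N1 :- J4, G1.]; rule 13 [G69 :- J4.]. New: H, N1, G69.
Round 5: rule 5 [Q2 :- N1, H.]. New: Q2.
Closure: {A2, B5, C1, D, E, F4, G1, G69, H, J4, K, L9, M5, N1, P9, Q2, R, S, T, U9, V, V25, W} — 23 facts.

23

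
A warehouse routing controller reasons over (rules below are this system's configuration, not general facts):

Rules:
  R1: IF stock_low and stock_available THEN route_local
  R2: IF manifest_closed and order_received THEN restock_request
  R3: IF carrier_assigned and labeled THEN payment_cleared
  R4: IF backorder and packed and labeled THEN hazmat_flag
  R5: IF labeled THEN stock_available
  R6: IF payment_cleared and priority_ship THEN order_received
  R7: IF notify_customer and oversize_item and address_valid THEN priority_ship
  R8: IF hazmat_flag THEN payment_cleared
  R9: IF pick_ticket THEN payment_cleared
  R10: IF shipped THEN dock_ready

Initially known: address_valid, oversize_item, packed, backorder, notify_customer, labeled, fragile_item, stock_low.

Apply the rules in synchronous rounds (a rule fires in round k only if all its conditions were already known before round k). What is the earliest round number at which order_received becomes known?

3

Round 1: R4 [IF backorder and packed and labeled THEN hazmat_flag]; R5 [IF labeled THEN stock_available]; R7 [IF notify_customer and oversize_item and address_valid THEN priority_ship]. Adds hazmat_flag, stock_available, priority_ship.
Round 2: R1 [IF stock_low and stock_available THEN route_local]; R8 [IF hazmat_flag THEN payment_cleared]. Adds route_local, payment_cleared.
Round 3: R6 [IF payment_cleared and priority_ship THEN order_received]. Adds order_received.
order_received first appears in round 3.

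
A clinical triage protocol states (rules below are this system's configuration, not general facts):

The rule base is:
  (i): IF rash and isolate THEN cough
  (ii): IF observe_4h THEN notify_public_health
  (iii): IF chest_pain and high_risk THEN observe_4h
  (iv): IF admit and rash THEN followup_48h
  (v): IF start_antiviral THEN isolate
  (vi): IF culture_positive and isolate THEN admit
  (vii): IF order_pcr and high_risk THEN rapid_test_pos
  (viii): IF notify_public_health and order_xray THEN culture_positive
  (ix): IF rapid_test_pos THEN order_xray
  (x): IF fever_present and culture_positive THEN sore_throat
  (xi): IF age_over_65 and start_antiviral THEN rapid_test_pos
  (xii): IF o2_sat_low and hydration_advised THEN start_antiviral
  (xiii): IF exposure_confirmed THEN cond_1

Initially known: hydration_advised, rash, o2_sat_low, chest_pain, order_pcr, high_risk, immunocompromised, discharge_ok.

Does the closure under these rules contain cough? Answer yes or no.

yes

Round 1 — (iii), (vii), (xii), derive observe_4h, rapid_test_pos, start_antiviral.
Round 2 — (ii), (v), (ix), derive notify_public_health, isolate, order_xray.
Round 3 — (i), (viii), derive cough, culture_positive.
Round 4 — (vi), derive admit.
Round 5 — (iv), derive followup_48h.
cough appears in round 3, so it is derivable.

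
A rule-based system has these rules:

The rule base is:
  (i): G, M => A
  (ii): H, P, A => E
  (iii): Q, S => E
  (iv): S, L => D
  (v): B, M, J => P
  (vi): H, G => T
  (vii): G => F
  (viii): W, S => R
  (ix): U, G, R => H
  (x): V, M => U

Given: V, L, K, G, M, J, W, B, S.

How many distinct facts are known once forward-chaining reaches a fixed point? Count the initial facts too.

[1] (i) [G, M => A]; (iv) [S, L => D]; (v) [B, M, J => P]; (vii) [G => F]; (viii) [W, S => R]; (x) [V, M => U]. ⇒ new: A, D, P, F, R, U.
[2] (ix) [U, G, R => H]. ⇒ new: H.
[3] (ii) [H, P, A => E]; (vi) [H, G => T]. ⇒ new: E, T.
Closure: {A, B, D, E, F, G, H, J, K, L, M, P, R, S, T, U, V, W} — 18 facts.

18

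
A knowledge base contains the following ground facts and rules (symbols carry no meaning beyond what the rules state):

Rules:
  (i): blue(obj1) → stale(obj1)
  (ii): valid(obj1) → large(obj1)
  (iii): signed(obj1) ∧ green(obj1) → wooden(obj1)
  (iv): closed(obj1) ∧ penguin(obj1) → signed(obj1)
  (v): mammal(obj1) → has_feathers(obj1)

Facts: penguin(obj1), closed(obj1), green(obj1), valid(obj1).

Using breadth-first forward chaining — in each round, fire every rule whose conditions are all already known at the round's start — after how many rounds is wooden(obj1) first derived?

2

Round 1: (ii) [valid(obj1) → large(obj1)]; (iv) [closed(obj1) ∧ penguin(obj1) → signed(obj1)]. Adds large(obj1), signed(obj1).
Round 2: (iii) [signed(obj1) ∧ green(obj1) → wooden(obj1)]. Adds wooden(obj1).
wooden(obj1) first appears in round 2.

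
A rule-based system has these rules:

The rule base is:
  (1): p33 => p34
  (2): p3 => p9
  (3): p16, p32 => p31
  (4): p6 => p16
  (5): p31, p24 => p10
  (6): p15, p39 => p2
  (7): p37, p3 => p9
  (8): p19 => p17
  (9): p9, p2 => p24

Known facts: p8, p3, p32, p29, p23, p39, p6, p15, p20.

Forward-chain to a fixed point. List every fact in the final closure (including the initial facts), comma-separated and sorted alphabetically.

Round 1: (2) [p3 => p9]; (4) [p6 => p16]; (6) [p15, p39 => p2]. New: p9, p16, p2.
Round 2: (3) [p16, p32 => p31]; (9) [p9, p2 => p24]. New: p31, p24.
Round 3: (5) [p31, p24 => p10]. New: p10.

p10, p15, p16, p2, p20, p23, p24, p29, p3, p31, p32, p39, p6, p8, p9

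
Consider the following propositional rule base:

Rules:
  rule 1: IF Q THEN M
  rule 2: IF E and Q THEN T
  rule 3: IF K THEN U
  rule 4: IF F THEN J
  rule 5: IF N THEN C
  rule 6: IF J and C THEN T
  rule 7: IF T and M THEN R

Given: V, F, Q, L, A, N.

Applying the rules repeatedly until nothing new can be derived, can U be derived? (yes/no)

no

Round 1: rule 1 [IF Q THEN M]; rule 4 [IF F THEN J]; rule 5 [IF N THEN C]. Adds M, J, C.
Round 2: rule 6 [IF J and C THEN T]. Adds T.
Round 3: rule 7 [IF T and M THEN R]. Adds R.
Fixed point reached. U is concluded only by rule 3; rule 3 needs K (never derived).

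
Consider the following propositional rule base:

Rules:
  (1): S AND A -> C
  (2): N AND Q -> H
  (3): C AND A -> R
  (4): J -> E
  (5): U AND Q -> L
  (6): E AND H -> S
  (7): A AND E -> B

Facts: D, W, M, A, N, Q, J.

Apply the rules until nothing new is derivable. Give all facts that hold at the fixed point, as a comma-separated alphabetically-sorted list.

A, B, C, D, E, H, J, M, N, Q, R, S, W

Round 1 fires (2), (4), giving H, E.
Round 2 fires (6), (7), giving S, B.
Round 3 fires (1), giving C.
Round 4 fires (3), giving R.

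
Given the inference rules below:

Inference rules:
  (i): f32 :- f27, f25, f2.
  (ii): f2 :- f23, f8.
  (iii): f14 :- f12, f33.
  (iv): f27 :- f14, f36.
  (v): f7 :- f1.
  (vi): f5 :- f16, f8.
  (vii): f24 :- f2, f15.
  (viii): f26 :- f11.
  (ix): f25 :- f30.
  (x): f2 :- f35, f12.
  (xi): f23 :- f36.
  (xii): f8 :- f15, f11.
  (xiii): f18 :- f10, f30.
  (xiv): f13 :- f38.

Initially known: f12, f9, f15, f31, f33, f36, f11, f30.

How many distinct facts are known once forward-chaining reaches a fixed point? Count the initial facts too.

Round 1: (iii) [f14 :- f12, f33.]; (viii) [f26 :- f11.]; (ix) [f25 :- f30.]; (xi) [f23 :- f36.]; (xii) [f8 :- f15, f11.]. Adds f14, f26, f25, f23, f8.
Round 2: (ii) [f2 :- f23, f8.]; (iv) [f27 :- f14, f36.]. Adds f2, f27.
Round 3: (i) [f32 :- f27, f25, f2.]; (vii) [f24 :- f2, f15.]. Adds f32, f24.
Closure: {f11, f12, f14, f15, f2, f23, f24, f25, f26, f27, f30, f31, f32, f33, f36, f8, f9} — 17 facts.

17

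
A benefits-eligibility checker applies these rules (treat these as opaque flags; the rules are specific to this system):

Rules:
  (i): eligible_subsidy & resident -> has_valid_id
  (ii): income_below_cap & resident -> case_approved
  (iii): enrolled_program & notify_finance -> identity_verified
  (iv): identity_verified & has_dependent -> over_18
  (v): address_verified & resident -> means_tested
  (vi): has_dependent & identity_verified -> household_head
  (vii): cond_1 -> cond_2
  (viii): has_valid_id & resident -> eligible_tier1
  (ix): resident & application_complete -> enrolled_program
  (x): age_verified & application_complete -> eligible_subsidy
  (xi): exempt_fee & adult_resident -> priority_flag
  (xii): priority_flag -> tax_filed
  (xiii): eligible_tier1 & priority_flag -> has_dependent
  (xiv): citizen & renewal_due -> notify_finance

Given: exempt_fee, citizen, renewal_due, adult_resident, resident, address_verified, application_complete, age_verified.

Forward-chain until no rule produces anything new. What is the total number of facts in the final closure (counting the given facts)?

20

Round 1 fires (v), (ix), (x), (xi), (xiv), giving means_tested, enrolled_program, eligible_subsidy, priority_flag, notify_finance.
Round 2 fires (i), (iii), (xii), giving has_valid_id, identity_verified, tax_filed.
Round 3 fires (viii), giving eligible_tier1.
Round 4 fires (xiii), giving has_dependent.
Round 5 fires (iv), (vi), giving over_18, household_head.
Closure: {address_verified, adult_resident, age_verified, application_complete, citizen, eligible_subsidy, eligible_tier1, enrolled_program, exempt_fee, has_dependent, has_valid_id, household_head, identity_verified, means_tested, notify_finance, over_18, priority_flag, renewal_due, resident, tax_filed} — 20 facts.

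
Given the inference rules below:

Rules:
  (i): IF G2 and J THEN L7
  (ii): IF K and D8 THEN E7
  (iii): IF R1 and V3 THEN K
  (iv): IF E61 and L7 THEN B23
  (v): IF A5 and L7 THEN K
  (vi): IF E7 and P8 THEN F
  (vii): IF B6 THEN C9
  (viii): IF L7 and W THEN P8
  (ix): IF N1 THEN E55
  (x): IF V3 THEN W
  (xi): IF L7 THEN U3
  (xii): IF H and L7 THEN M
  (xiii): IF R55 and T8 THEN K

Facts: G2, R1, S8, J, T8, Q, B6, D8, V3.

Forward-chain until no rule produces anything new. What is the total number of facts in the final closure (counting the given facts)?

Round 1 — (i), (iii), (vii), (x), derive L7, K, C9, W.
Round 2 — (ii), (viii), (xi), derive E7, P8, U3.
Round 3 — (vi), derive F.
Closure: {B6, C9, D8, E7, F, G2, J, K, L7, P8, Q, R1, S8, T8, U3, V3, W} — 17 facts.

17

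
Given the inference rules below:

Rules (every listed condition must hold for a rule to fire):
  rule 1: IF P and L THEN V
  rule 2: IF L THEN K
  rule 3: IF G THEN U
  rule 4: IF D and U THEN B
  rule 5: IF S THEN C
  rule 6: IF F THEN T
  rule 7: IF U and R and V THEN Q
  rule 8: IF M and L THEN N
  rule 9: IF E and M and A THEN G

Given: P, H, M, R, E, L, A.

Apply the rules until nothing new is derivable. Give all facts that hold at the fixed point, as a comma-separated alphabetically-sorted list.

A, E, G, H, K, L, M, N, P, Q, R, U, V

Round 1: rule 1 [IF P and L THEN V]; rule 2 [IF L THEN K]; rule 8 [IF M and L THEN N]; rule 9 [IF E and M and A THEN G]. Adds V, K, N, G.
Round 2: rule 3 [IF G THEN U]. Adds U.
Round 3: rule 7 [IF U and R and V THEN Q]. Adds Q.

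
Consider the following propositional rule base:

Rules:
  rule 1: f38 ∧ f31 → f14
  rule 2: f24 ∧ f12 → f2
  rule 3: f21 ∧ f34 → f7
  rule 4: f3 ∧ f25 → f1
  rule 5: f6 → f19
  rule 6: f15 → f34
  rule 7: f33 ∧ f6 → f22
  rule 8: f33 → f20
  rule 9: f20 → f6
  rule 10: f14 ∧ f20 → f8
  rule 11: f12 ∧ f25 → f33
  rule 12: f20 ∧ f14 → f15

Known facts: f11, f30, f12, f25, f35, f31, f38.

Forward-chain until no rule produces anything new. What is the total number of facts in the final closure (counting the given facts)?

Round 1: rule 1 [f38 ∧ f31 → f14]; rule 11 [f12 ∧ f25 → f33]. Adds f14, f33.
Round 2: rule 8 [f33 → f20]. Adds f20.
Round 3: rule 9 [f20 → f6]; rule 10 [f14 ∧ f20 → f8]; rule 12 [f20 ∧ f14 → f15]. Adds f6, f8, f15.
Round 4: rule 5 [f6 → f19]; rule 6 [f15 → f34]; rule 7 [f33 ∧ f6 → f22]. Adds f19, f34, f22.
Closure: {f11, f12, f14, f15, f19, f20, f22, f25, f30, f31, f33, f34, f35, f38, f6, f8} — 16 facts.

16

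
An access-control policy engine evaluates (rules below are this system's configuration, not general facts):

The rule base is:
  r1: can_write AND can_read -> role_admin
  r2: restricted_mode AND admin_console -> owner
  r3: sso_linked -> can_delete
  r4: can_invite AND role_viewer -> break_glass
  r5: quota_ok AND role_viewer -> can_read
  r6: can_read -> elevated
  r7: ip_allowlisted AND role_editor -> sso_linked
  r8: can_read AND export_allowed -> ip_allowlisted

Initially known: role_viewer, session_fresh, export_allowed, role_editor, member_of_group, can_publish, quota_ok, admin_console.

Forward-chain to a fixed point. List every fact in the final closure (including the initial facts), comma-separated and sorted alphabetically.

admin_console, can_delete, can_publish, can_read, elevated, export_allowed, ip_allowlisted, member_of_group, quota_ok, role_editor, role_viewer, session_fresh, sso_linked

Round 1: r5 [quota_ok AND role_viewer -> can_read]. Adds can_read.
Round 2: r6 [can_read -> elevated]; r8 [can_read AND export_allowed -> ip_allowlisted]. Adds elevated, ip_allowlisted.
Round 3: r7 [ip_allowlisted AND role_editor -> sso_linked]. Adds sso_linked.
Round 4: r3 [sso_linked -> can_delete]. Adds can_delete.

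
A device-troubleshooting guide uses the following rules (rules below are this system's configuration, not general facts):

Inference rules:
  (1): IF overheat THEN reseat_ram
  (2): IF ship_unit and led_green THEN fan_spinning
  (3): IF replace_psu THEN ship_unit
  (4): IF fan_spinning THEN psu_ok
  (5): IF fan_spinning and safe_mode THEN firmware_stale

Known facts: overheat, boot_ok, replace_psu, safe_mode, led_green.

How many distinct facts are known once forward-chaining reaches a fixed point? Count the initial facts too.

10

Round 1 — (1), (3), derive reseat_ram, ship_unit.
Round 2 — (2), derive fan_spinning.
Round 3 — (4), (5), derive psu_ok, firmware_stale.
Closure: {boot_ok, fan_spinning, firmware_stale, led_green, overheat, psu_ok, replace_psu, reseat_ram, safe_mode, ship_unit} — 10 facts.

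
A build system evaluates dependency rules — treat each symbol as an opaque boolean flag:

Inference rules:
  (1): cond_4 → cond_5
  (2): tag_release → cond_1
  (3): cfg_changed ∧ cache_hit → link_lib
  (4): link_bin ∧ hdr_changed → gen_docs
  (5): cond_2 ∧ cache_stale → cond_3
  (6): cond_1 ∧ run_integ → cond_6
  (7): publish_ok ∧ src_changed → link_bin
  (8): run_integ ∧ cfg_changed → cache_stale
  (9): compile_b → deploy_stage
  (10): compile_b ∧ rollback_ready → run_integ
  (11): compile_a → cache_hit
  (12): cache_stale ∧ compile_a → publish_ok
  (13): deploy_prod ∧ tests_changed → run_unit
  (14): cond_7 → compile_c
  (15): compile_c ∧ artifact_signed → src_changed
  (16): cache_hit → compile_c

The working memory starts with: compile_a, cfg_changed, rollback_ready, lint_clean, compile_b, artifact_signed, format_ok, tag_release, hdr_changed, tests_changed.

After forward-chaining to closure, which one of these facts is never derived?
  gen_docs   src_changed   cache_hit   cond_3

cond_3

[1] (2) [tag_release → cond_1]; (9) [compile_b → deploy_stage]; (10) [compile_b ∧ rollback_ready → run_integ]; (11) [compile_a → cache_hit]. ⇒ new: cond_1, deploy_stage, run_integ, cache_hit.
[2] (3) [cfg_changed ∧ cache_hit → link_lib]; (6) [cond_1 ∧ run_integ → cond_6]; (8) [run_integ ∧ cfg_changed → cache_stale]; (16) [cache_hit → compile_c]. ⇒ new: link_lib, cond_6, cache_stale, compile_c.
[3] (12) [cache_stale ∧ compile_a → publish_ok]; (15) [compile_c ∧ artifact_signed → src_changed]. ⇒ new: publish_ok, src_changed.
[4] (7) [publish_ok ∧ src_changed → link_bin]. ⇒ new: link_bin.
[5] (4) [link_bin ∧ hdr_changed → gen_docs]. ⇒ new: gen_docs.
Derived: cache_hit (round 1), gen_docs (round 5), src_changed (round 3). cond_3 never appears in any round.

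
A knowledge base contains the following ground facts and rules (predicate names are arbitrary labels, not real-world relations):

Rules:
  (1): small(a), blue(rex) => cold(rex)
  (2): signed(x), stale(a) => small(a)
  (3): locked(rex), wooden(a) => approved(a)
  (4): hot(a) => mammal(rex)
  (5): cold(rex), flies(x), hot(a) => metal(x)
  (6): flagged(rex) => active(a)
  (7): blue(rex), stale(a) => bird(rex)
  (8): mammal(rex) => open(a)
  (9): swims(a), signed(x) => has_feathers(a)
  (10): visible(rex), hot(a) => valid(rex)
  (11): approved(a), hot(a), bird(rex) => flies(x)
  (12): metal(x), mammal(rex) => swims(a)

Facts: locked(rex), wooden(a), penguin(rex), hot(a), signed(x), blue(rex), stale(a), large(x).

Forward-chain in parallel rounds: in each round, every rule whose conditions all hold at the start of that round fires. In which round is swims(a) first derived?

4

[1] (2) [signed(x), stale(a) => small(a)]; (3) [locked(rex), wooden(a) => approved(a)]; (4) [hot(a) => mammal(rex)]; (7) [blue(rex), stale(a) => bird(rex)]. ⇒ new: small(a), approved(a), mammal(rex), bird(rex).
[2] (1) [small(a), blue(rex) => cold(rex)]; (8) [mammal(rex) => open(a)]; (11) [approved(a), hot(a), bird(rex) => flies(x)]. ⇒ new: cold(rex), open(a), flies(x).
[3] (5) [cold(rex), flies(x), hot(a) => metal(x)]. ⇒ new: metal(x).
[4] (12) [metal(x), mammal(rex) => swims(a)]. ⇒ new: swims(a).
swims(a) first appears in round 4.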